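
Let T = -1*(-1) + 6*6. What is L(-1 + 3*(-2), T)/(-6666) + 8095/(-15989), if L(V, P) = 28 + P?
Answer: -55000555/106582674 ≈ -0.51604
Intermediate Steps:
T = 37 (T = 1 + 36 = 37)
L(-1 + 3*(-2), T)/(-6666) + 8095/(-15989) = (28 + 37)/(-6666) + 8095/(-15989) = 65*(-1/6666) + 8095*(-1/15989) = -65/6666 - 8095/15989 = -55000555/106582674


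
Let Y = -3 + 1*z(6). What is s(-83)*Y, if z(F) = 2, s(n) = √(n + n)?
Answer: -I*√166 ≈ -12.884*I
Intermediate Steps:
s(n) = √2*√n (s(n) = √(2*n) = √2*√n)
Y = -1 (Y = -3 + 1*2 = -3 + 2 = -1)
s(-83)*Y = (√2*√(-83))*(-1) = (√2*(I*√83))*(-1) = (I*√166)*(-1) = -I*√166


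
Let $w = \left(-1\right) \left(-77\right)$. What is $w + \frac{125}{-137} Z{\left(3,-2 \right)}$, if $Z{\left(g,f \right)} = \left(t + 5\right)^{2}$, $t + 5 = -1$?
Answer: $\frac{10424}{137} \approx 76.088$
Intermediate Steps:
$t = -6$ ($t = -5 - 1 = -6$)
$Z{\left(g,f \right)} = 1$ ($Z{\left(g,f \right)} = \left(-6 + 5\right)^{2} = \left(-1\right)^{2} = 1$)
$w = 77$
$w + \frac{125}{-137} Z{\left(3,-2 \right)} = 77 + \frac{125}{-137} \cdot 1 = 77 + 125 \left(- \frac{1}{137}\right) 1 = 77 - \frac{125}{137} = \frac{10424}{137}$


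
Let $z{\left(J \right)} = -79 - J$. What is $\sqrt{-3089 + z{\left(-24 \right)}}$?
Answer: $2 i \sqrt{786} \approx 56.071 i$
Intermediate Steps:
$\sqrt{-3089 + z{\left(-24 \right)}} = \sqrt{-3089 - 55} = \sqrt{-3144} = 2 i \sqrt{786}$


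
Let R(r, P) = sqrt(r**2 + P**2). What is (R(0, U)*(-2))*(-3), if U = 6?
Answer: 36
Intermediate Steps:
R(r, P) = sqrt(P**2 + r**2)
(R(0, U)*(-2))*(-3) = (sqrt(6**2 + 0**2)*(-2))*(-3) = (sqrt(36 + 0)*(-2))*(-3) = (sqrt(36)*(-2))*(-3) = (6*(-2))*(-3) = -12*(-3) = 36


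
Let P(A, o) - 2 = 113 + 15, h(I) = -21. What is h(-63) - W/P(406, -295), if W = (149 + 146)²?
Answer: -17951/26 ≈ -690.42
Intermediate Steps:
W = 87025 (W = 295² = 87025)
P(A, o) = 130 (P(A, o) = 2 + (113 + 15) = 2 + 128 = 130)
h(-63) - W/P(406, -295) = -21 - 87025/130 = -21 - 1*17405/26 = -21 - 17405/26 = -17951/26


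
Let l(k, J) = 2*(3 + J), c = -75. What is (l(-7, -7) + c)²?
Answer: 6889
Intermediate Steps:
l(k, J) = 6 + 2*J
(l(-7, -7) + c)² = ((6 + 2*(-7)) - 75)² = ((6 - 14) - 75)² = (-8 - 75)² = (-83)² = 6889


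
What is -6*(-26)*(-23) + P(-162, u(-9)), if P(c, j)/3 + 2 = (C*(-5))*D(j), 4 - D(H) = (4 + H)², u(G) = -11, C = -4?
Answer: -6294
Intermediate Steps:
D(H) = 4 - (4 + H)²
P(c, j) = 234 - 60*(4 + j)² (P(c, j) = -6 + 3*((-4*(-5))*(4 - (4 + j)²)) = -6 + 3*(20*(4 - (4 + j)²)) = -6 + 3*(80 - 20*(4 + j)²) = -6 + (240 - 60*(4 + j)²) = 234 - 60*(4 + j)²)
-6*(-26)*(-23) + P(-162, u(-9)) = -6*(-26)*(-23) + (234 - 60*(4 - 11)²) = 156*(-23) + (234 - 60*(-7)²) = -3588 + (234 - 60*49) = -3588 + (234 - 2940) = -3588 - 2706 = -6294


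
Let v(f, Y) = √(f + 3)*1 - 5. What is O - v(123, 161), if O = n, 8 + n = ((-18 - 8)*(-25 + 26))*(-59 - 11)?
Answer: 1817 - 3*√14 ≈ 1805.8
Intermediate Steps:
v(f, Y) = -5 + √(3 + f) (v(f, Y) = √(3 + f)*1 - 5 = √(3 + f) - 5 = -5 + √(3 + f))
n = 1812 (n = -8 + ((-18 - 8)*(-25 + 26))*(-59 - 11) = -8 - 26*1*(-70) = -8 - 26*(-70) = -8 + 1820 = 1812)
O = 1812
O - v(123, 161) = 1812 - (-5 + √(3 + 123)) = 1812 - (-5 + √126) = 1812 - (-5 + 3*√14) = 1812 + (5 - 3*√14) = 1817 - 3*√14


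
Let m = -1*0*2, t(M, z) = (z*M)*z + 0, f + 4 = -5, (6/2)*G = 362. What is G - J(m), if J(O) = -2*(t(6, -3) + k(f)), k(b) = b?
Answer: 632/3 ≈ 210.67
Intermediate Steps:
G = 362/3 (G = (⅓)*362 = 362/3 ≈ 120.67)
f = -9 (f = -4 - 5 = -9)
t(M, z) = M*z² (t(M, z) = (M*z)*z + 0 = M*z² + 0 = M*z²)
m = 0 (m = 0*2 = 0)
J(O) = -90 (J(O) = -2*(6*(-3)² - 9) = -2*(6*9 - 9) = -2*(54 - 9) = -2*45 = -90)
G - J(m) = 362/3 - 1*(-90) = 362/3 + 90 = 632/3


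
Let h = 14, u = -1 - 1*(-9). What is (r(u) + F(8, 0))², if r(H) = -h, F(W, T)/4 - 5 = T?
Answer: 36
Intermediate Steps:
F(W, T) = 20 + 4*T
u = 8 (u = -1 + 9 = 8)
r(H) = -14 (r(H) = -1*14 = -14)
(r(u) + F(8, 0))² = (-14 + (20 + 4*0))² = (-14 + (20 + 0))² = (-14 + 20)² = 6² = 36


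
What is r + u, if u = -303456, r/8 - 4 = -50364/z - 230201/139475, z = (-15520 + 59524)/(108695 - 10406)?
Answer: -615483047438736/511454825 ≈ -1.2034e+6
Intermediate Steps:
z = 14668/32763 (z = 44004/98289 = 44004*(1/98289) = 14668/32763 ≈ 0.44770)
r = -460279012063536/511454825 (r = 32 + 8*(-50364/14668/32763 - 230201/139475) = 32 + 8*(-50364*32763/14668 - 230201*1/139475) = 32 + 8*(-412518933/3667 - 230201/139475) = 32 + 8*(-57536922327242/511454825) = 32 - 460295378617936/511454825 = -460279012063536/511454825 ≈ -8.9994e+5)
r + u = -460279012063536/511454825 - 303456 = -615483047438736/511454825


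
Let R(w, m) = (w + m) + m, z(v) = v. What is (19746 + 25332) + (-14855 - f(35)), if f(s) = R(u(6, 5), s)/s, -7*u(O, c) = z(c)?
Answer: 1480830/49 ≈ 30221.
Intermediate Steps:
u(O, c) = -c/7
R(w, m) = w + 2*m (R(w, m) = (m + w) + m = w + 2*m)
f(s) = (-5/7 + 2*s)/s (f(s) = (-1/7*5 + 2*s)/s = (-5/7 + 2*s)/s)
(19746 + 25332) + (-14855 - f(35)) = (19746 + 25332) + (-14855 - (2 - 5/7/35)) = 45078 + (-14855 - (2 - 5/7*1/35)) = 45078 + (-14855 - (2 - 1/49)) = 45078 + (-14855 - 1*97/49) = 45078 + (-14855 - 97/49) = 45078 - 727992/49 = 1480830/49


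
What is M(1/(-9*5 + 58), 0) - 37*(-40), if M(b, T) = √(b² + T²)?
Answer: 19241/13 ≈ 1480.1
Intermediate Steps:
M(b, T) = √(T² + b²)
M(1/(-9*5 + 58), 0) - 37*(-40) = √(0² + (1/(-9*5 + 58))²) - 37*(-40) = √(0 + (1/(-45 + 58))²) + 1480 = √(0 + (1/13)²) + 1480 = √(0 + 1/169) + 1480 = √(1/169) + 1480 = 1/13 + 1480 = 19241/13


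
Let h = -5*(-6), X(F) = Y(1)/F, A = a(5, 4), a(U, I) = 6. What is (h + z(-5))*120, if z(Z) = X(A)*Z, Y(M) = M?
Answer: 3500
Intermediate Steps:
A = 6
X(F) = 1/F
h = 30
z(Z) = Z/6
(h + z(-5))*120 = (30 + (⅙)*(-5))*120 = (30 - ⅚)*120 = (175/6)*120 = 3500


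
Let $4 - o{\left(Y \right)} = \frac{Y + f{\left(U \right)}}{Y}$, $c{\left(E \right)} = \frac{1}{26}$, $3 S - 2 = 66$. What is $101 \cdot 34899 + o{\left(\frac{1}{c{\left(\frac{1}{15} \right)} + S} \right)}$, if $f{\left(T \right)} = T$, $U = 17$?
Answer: $\frac{274904449}{78} \approx 3.5244 \cdot 10^{6}$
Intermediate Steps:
$S = \frac{68}{3}$ ($S = \frac{2}{3} + \frac{1}{3} \cdot 66 = \frac{2}{3} + 22 = \frac{68}{3} \approx 22.667$)
$c{\left(E \right)} = \frac{1}{26}$
$o{\left(Y \right)} = 4 - \frac{17 + Y}{Y}$ ($o{\left(Y \right)} = 4 - \frac{Y + 17}{Y} = 4 - \frac{17 + Y}{Y}$)
$101 \cdot 34899 + o{\left(\frac{1}{c{\left(\frac{1}{15} \right)} + S} \right)} = 101 \cdot 34899 + \left(3 - \frac{17}{\frac{1}{\frac{1}{26} + \frac{68}{3}}}\right) = 3524799 + \left(3 - \frac{17}{\frac{1}{\frac{1771}{78}}}\right) = 3524799 + \left(3 - \frac{17}{\frac{78}{1771}}\right) = 3524799 + \left(3 - \frac{30107}{78}\right) = 3524799 - \frac{29873}{78} = \frac{274904449}{78}$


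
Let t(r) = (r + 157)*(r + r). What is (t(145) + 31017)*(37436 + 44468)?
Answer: 9713568688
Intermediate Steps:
t(r) = 2*r*(157 + r) (t(r) = (157 + r)*(2*r) = 2*r*(157 + r))
(t(145) + 31017)*(37436 + 44468) = (2*145*(157 + 145) + 31017)*(37436 + 44468) = (2*145*302 + 31017)*81904 = (87580 + 31017)*81904 = 118597*81904 = 9713568688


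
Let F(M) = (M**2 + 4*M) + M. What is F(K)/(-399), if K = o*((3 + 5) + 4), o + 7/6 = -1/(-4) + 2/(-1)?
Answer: -50/19 ≈ -2.6316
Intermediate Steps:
o = -35/12 (o = -7/6 + (-1/(-4) + 2/(-1)) = -7/6 + (-1*(-1/4) + 2*(-1)) = -7/6 + (1/4 - 2) = -7/6 - 7/4 = -35/12 ≈ -2.9167)
K = -35 (K = -35*((3 + 5) + 4)/12 = -35*(8 + 4)/12 = -35/12*12 = -35)
F(M) = M**2 + 5*M
F(K)/(-399) = -35*(5 - 35)/(-399) = -35*(-30)*(-1/399) = 1050*(-1/399) = -50/19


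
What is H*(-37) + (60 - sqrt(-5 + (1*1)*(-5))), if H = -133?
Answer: 4981 - I*sqrt(10) ≈ 4981.0 - 3.1623*I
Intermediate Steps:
H*(-37) + (60 - sqrt(-5 + (1*1)*(-5))) = -133*(-37) + (60 - sqrt(-5 + (1*1)*(-5))) = 4921 + (60 - sqrt(-5 + 1*(-5))) = 4921 + (60 - sqrt(-5 - 5)) = 4921 + (60 - sqrt(-10)) = 4921 + (60 - I*sqrt(10)) = 4981 - I*sqrt(10)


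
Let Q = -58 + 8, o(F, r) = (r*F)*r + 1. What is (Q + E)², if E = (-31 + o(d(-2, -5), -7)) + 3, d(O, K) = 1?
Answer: 784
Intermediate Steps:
o(F, r) = 1 + F*r² (o(F, r) = (F*r)*r + 1 = F*r² + 1 = 1 + F*r²)
E = 22 (E = (-31 + (1 + 1*(-7)²)) + 3 = (-31 + (1 + 1*49)) + 3 = (-31 + (1 + 49)) + 3 = (-31 + 50) + 3 = 19 + 3 = 22)
Q = -50
(Q + E)² = (-50 + 22)² = (-28)² = 784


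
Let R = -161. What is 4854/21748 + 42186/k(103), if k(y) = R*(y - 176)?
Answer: 487255095/127802122 ≈ 3.8126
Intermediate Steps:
k(y) = 28336 - 161*y (k(y) = -161*(y - 176) = -161*(-176 + y) = 28336 - 161*y)
4854/21748 + 42186/k(103) = 4854/21748 + 42186/(28336 - 161*103) = 4854*(1/21748) + 42186/(28336 - 16583) = 2427/10874 + 42186/11753 = 487255095/127802122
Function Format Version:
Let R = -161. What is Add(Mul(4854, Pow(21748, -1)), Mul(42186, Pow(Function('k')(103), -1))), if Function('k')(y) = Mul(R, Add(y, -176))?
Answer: Rational(487255095, 127802122) ≈ 3.8126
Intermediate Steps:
Function('k')(y) = Add(28336, Mul(-161, y)) (Function('k')(y) = Mul(-161, Add(y, -176)) = Mul(-161, Add(-176, y)) = Add(28336, Mul(-161, y)))
Add(Mul(4854, Pow(21748, -1)), Mul(42186, Pow(Function('k')(103), -1))) = Add(Mul(4854, Pow(21748, -1)), Mul(42186, Pow(Add(28336, Mul(-161, 103)), -1))) = Add(Mul(4854, Rational(1, 21748)), Mul(42186, Pow(Add(28336, -16583), -1))) = Add(Rational(2427, 10874), Mul(42186, Pow(11753, -1))) = Add(Rational(2427, 10874), Mul(42186, Rational(1, 11753))) = Add(Rational(2427, 10874), Rational(42186, 11753)) = Rational(487255095, 127802122)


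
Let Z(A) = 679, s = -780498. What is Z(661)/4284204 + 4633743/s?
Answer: -1102853907635/185767369644 ≈ -5.9367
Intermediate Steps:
Z(661)/4284204 + 4633743/s = 679/4284204 + 4633743/(-780498) = 679*(1/4284204) + 4633743*(-1/780498) = 679/4284204 - 1544581/260166 = -1102853907635/185767369644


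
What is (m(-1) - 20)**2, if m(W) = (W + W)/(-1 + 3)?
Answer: 441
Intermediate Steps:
m(W) = W (m(W) = (2*W)/2 = (2*W)*(1/2) = W)
(m(-1) - 20)**2 = (-1 - 20)**2 = (-21)**2 = 441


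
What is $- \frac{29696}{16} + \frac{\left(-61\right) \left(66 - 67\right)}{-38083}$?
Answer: $- \frac{70682109}{38083} \approx -1856.0$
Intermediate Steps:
$- \frac{29696}{16} + \frac{\left(-61\right) \left(66 - 67\right)}{-38083} = \left(-29696\right) \frac{1}{16} + \left(-61\right) \left(-1\right) \left(- \frac{1}{38083}\right) = -1856 + 61 \left(- \frac{1}{38083}\right) = -1856 - \frac{61}{38083} = - \frac{70682109}{38083}$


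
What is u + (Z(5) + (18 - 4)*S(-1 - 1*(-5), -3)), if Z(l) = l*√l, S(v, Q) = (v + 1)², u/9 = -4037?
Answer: -35983 + 5*√5 ≈ -35972.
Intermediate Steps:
u = -36333 (u = 9*(-4037) = -36333)
S(v, Q) = (1 + v)²
Z(l) = l^(3/2)
u + (Z(5) + (18 - 4)*S(-1 - 1*(-5), -3)) = -36333 + (5^(3/2) + (18 - 4)*(1 + (-1 - 1*(-5)))²) = -36333 + (5*√5 + 14*(1 + (-1 + 5))²) = -36333 + (5*√5 + 14*(1 + 4)²) = -36333 + (5*√5 + 14*5²) = -36333 + (5*√5 + 14*25) = -36333 + (5*√5 + 350) = -36333 + (350 + 5*√5) = -35983 + 5*√5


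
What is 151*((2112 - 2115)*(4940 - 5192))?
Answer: 114156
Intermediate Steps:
151*((2112 - 2115)*(4940 - 5192)) = 151*(-3*(-252)) = 151*756 = 114156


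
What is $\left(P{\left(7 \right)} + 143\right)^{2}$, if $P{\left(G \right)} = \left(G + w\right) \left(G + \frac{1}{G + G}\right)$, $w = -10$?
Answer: $\frac{2907025}{196} \approx 14832.0$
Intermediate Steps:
$P{\left(G \right)} = \left(-10 + G\right) \left(G + \frac{1}{2 G}\right)$ ($P{\left(G \right)} = \left(G - 10\right) \left(G + \frac{1}{G + G}\right) = \left(-10 + G\right) \left(G + \frac{1}{2 G}\right)$)
$\left(P{\left(7 \right)} + 143\right)^{2} = \left(\left(\frac{1}{2} + 7^{2} - 70 - \frac{5}{7}\right) + 143\right)^{2} = \left(\left(\frac{1}{2} + 49 - 70 - \frac{5}{7}\right) + 143\right)^{2} = \left(- \frac{297}{14} + 143\right)^{2} = \left(\frac{1705}{14}\right)^{2} = \frac{2907025}{196}$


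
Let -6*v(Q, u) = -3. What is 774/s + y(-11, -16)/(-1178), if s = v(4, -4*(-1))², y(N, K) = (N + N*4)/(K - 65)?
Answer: 295414073/95418 ≈ 3096.0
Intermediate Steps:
v(Q, u) = ½ (v(Q, u) = -⅙*(-3) = ½)
y(N, K) = 5*N/(-65 + K) (y(N, K) = (N + 4*N)/(-65 + K) = (5*N)/(-65 + K) = 5*N/(-65 + K))
s = ¼ (s = (½)² = ¼ ≈ 0.25000)
774/s + y(-11, -16)/(-1178) = 774/(¼) + (5*(-11)/(-65 - 16))/(-1178) = 774*4 + (5*(-11)/(-81))*(-1/1178) = 3096 + (5*(-11)*(-1/81))*(-1/1178) = 3096 + (55/81)*(-1/1178) = 3096 - 55/95418 = 295414073/95418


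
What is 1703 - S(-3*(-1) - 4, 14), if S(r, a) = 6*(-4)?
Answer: 1727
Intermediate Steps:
S(r, a) = -24
1703 - S(-3*(-1) - 4, 14) = 1703 - 1*(-24) = 1703 + 24 = 1727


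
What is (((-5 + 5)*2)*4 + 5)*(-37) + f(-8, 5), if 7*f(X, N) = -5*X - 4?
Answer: -1259/7 ≈ -179.86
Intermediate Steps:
f(X, N) = -4/7 - 5*X/7 (f(X, N) = (-5*X - 4)/7 = (-4 - 5*X)/7 = -4/7 - 5*X/7)
(((-5 + 5)*2)*4 + 5)*(-37) + f(-8, 5) = (((-5 + 5)*2)*4 + 5)*(-37) + (-4/7 - 5/7*(-8)) = ((0*2)*4 + 5)*(-37) + (-4/7 + 40/7) = (0*4 + 5)*(-37) + 36/7 = (0 + 5)*(-37) + 36/7 = 5*(-37) + 36/7 = -185 + 36/7 = -1259/7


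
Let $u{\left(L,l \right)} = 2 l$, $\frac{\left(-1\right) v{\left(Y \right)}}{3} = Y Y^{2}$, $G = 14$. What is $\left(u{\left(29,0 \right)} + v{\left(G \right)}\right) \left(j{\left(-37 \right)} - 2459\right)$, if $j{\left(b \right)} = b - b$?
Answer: $20242488$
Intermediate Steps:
$j{\left(b \right)} = 0$
$v{\left(Y \right)} = - 3 Y^{3}$ ($v{\left(Y \right)} = - 3 Y Y^{2} = - 3 Y^{3}$)
$\left(u{\left(29,0 \right)} + v{\left(G \right)}\right) \left(j{\left(-37 \right)} - 2459\right) = \left(2 \cdot 0 - 3 \cdot 14^{3}\right) \left(0 - 2459\right) = \left(0 - 8232\right) \left(-2459\right) = \left(-8232\right) \left(-2459\right) = 20242488$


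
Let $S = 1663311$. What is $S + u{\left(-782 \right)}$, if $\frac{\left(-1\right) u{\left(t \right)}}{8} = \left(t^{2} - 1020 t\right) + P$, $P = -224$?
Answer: $-9608209$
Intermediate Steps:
$u{\left(t \right)} = 1792 - 8 t^{2} + 8160 t$ ($u{\left(t \right)} = - 8 \left(\left(t^{2} - 1020 t\right) - 224\right) = - 8 \left(-224 + t^{2} - 1020 t\right) = 1792 - 8 t^{2} + 8160 t$)
$S + u{\left(-782 \right)} = 1663311 + \left(1792 - 8 \left(-782\right)^{2} + 8160 \left(-782\right)\right) = 1663311 - 11271520 = -9608209$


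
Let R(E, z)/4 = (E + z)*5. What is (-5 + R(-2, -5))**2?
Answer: 21025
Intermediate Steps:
R(E, z) = 20*E + 20*z (R(E, z) = 4*((E + z)*5) = 4*(5*E + 5*z) = 20*E + 20*z)
(-5 + R(-2, -5))**2 = (-5 + (20*(-2) + 20*(-5)))**2 = (-5 + (-40 - 100))**2 = (-5 - 140)**2 = (-145)**2 = 21025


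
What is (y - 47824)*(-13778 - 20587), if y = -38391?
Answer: 2962778475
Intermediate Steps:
(y - 47824)*(-13778 - 20587) = (-38391 - 47824)*(-13778 - 20587) = -86215*(-34365) = 2962778475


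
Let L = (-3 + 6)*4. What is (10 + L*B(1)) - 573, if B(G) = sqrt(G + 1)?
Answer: -563 + 12*sqrt(2) ≈ -546.03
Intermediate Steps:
B(G) = sqrt(1 + G)
L = 12 (L = 3*4 = 12)
(10 + L*B(1)) - 573 = (10 + 12*sqrt(1 + 1)) - 573 = (10 + 12*sqrt(2)) - 573 = -563 + 12*sqrt(2)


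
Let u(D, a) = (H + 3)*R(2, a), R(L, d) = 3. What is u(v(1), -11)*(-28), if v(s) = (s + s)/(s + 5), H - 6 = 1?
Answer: -840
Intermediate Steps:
H = 7 (H = 6 + 1 = 7)
v(s) = 2*s/(5 + s) (v(s) = (2*s)/(5 + s) = 2*s/(5 + s))
u(D, a) = 30 (u(D, a) = (7 + 3)*3 = 10*3 = 30)
u(v(1), -11)*(-28) = 30*(-28) = -840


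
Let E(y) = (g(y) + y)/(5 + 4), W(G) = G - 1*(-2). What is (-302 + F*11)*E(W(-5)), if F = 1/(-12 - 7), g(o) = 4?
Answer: -5749/171 ≈ -33.620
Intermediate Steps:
W(G) = 2 + G (W(G) = G + 2 = 2 + G)
E(y) = 4/9 + y/9 (E(y) = (4 + y)/(5 + 4) = (4 + y)/9 = (4 + y)*(⅑) = 4/9 + y/9)
F = -1/19 (F = 1/(-19) = -1/19 ≈ -0.052632)
(-302 + F*11)*E(W(-5)) = (-302 - 1/19*11)*(4/9 + (2 - 5)/9) = (-302 - 11/19)*(4/9 + (⅑)*(-3)) = -5749*(4/9 - ⅓)/19 = -5749/19*⅑ = -5749/171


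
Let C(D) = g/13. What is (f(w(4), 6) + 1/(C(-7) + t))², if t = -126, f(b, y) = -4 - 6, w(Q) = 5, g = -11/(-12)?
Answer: 38653919236/385926025 ≈ 100.16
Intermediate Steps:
g = 11/12 (g = -11*(-1/12) = 11/12 ≈ 0.91667)
f(b, y) = -10
C(D) = 11/156 (C(D) = (11/12)/13 = (11/12)*(1/13) = 11/156)
(f(w(4), 6) + 1/(C(-7) + t))² = (-10 + 1/(11/156 - 126))² = (-10 + 1/(-19645/156))² = (-10 - 156/19645)² = (-196606/19645)² = 38653919236/385926025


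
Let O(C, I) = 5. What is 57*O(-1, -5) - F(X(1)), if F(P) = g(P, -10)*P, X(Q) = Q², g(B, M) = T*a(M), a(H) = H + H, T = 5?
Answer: 385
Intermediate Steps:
a(H) = 2*H
g(B, M) = 10*M (g(B, M) = 5*(2*M) = 10*M)
F(P) = -100*P (F(P) = (10*(-10))*P = -100*P)
57*O(-1, -5) - F(X(1)) = 57*5 - (-100)*1² = 285 - (-100) = 285 - 1*(-100) = 285 + 100 = 385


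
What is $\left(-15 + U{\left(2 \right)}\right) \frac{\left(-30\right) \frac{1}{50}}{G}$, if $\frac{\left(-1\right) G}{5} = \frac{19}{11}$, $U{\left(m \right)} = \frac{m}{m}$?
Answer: $- \frac{462}{475} \approx -0.97263$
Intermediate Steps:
$U{\left(m \right)} = 1$
$G = - \frac{95}{11}$ ($G = - 5 \cdot \frac{19}{11} = - 5 \cdot 19 \cdot \frac{1}{11} = \left(-5\right) \frac{19}{11} = - \frac{95}{11} \approx -8.6364$)
$\left(-15 + U{\left(2 \right)}\right) \frac{\left(-30\right) \frac{1}{50}}{G} = \left(-15 + 1\right) \frac{\left(-30\right) \frac{1}{50}}{- \frac{95}{11}} = - 14 \left(-30\right) \frac{1}{50} \left(- \frac{11}{95}\right) = - 14 \left(\left(- \frac{3}{5}\right) \left(- \frac{11}{95}\right)\right) = \left(-14\right) \frac{33}{475} = - \frac{462}{475}$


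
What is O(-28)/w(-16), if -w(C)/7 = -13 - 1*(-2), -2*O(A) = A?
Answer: 2/11 ≈ 0.18182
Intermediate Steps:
O(A) = -A/2
w(C) = 77 (w(C) = -7*(-13 - 1*(-2)) = -7*(-13 + 2) = -7*(-11) = 77)
O(-28)/w(-16) = -1/2*(-28)/77 = 14*(1/77) = 2/11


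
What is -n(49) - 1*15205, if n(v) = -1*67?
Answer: -15138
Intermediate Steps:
n(v) = -67
-n(49) - 1*15205 = -1*(-67) - 1*15205 = 67 - 15205 = -15138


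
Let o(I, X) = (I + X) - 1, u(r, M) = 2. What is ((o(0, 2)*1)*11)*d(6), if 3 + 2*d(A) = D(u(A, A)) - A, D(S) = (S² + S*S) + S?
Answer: 11/2 ≈ 5.5000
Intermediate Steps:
D(S) = S + 2*S² (D(S) = (S² + S²) + S = 2*S² + S = S + 2*S²)
d(A) = 7/2 - A/2 (d(A) = -3/2 + (2*(1 + 2*2) - A)/2 = -3/2 + (2*(1 + 4) - A)/2 = -3/2 + (2*5 - A)/2 = -3/2 + (10 - A)/2 = -3/2 + (5 - A/2) = 7/2 - A/2)
o(I, X) = -1 + I + X
((o(0, 2)*1)*11)*d(6) = (((-1 + 0 + 2)*1)*11)*(7/2 - ½*6) = ((1*1)*11)*(7/2 - 3) = (1*11)*(½) = 11*(½) = 11/2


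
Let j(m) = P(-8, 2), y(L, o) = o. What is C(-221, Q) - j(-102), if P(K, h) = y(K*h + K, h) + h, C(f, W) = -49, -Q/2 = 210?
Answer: -53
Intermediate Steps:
Q = -420 (Q = -2*210 = -420)
P(K, h) = 2*h (P(K, h) = h + h = 2*h)
j(m) = 4 (j(m) = 2*2 = 4)
C(-221, Q) - j(-102) = -49 - 1*4 = -49 - 4 = -53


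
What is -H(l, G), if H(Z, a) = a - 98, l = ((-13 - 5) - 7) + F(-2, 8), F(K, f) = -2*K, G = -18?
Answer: 116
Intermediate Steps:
l = -21 (l = ((-13 - 5) - 7) - 2*(-2) = (-18 - 7) + 4 = -25 + 4 = -21)
H(Z, a) = -98 + a
-H(l, G) = -(-98 - 18) = -1*(-116) = 116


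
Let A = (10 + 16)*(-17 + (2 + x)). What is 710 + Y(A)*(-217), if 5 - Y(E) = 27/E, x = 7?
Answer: -83859/208 ≈ -403.17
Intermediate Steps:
A = -208 (A = (10 + 16)*(-17 + (2 + 7)) = 26*(-17 + 9) = 26*(-8) = -208)
Y(E) = 5 - 27/E
710 + Y(A)*(-217) = 710 + (5 - 27/(-208))*(-217) = 710 + (5 - 27*(-1/208))*(-217) = 710 + (5 + 27/208)*(-217) = 710 + (1067/208)*(-217) = 710 - 231539/208 = -83859/208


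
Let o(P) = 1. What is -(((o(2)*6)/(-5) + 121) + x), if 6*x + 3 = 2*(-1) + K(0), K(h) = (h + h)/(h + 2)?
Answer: -3569/30 ≈ -118.97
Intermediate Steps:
K(h) = 2*h/(2 + h) (K(h) = (2*h)/(2 + h) = 2*h/(2 + h))
x = -⅚ (x = -½ + (2*(-1) + 2*0/(2 + 0))/6 = -½ + (-2 + 2*0/2)/6 = -½ + (-2 + 2*0*(½))/6 = -½ + (-2 + 0)/6 = -½ + (⅙)*(-2) = -½ - ⅓ = -⅚ ≈ -0.83333)
-(((o(2)*6)/(-5) + 121) + x) = -(((1*6)/(-5) + 121) - ⅚) = -((6*(-⅕) + 121) - ⅚) = -((-6/5 + 121) - ⅚) = -(599/5 - ⅚) = -1*3569/30 = -3569/30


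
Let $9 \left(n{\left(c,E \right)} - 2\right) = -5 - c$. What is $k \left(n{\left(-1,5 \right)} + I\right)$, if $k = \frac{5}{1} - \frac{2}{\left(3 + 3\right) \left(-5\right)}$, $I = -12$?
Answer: $- \frac{7144}{135} \approx -52.919$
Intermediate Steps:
$n{\left(c,E \right)} = \frac{13}{9} - \frac{c}{9}$ ($n{\left(c,E \right)} = 2 + \frac{-5 - c}{9} = 2 - \left(\frac{5}{9} + \frac{c}{9}\right) = \frac{13}{9} - \frac{c}{9}$)
$k = \frac{76}{15}$ ($k = 5 \cdot 1 - \frac{2}{6 \left(-5\right)} = 5 - \frac{2}{-30} = 5 - - \frac{1}{15} = 5 + \frac{1}{15} = \frac{76}{15} \approx 5.0667$)
$k \left(n{\left(-1,5 \right)} + I\right) = \frac{76 \left(\left(\frac{13}{9} - - \frac{1}{9}\right) - 12\right)}{15} = \frac{76 \left(\left(\frac{13}{9} + \frac{1}{9}\right) - 12\right)}{15} = \frac{76 \left(\frac{14}{9} - 12\right)}{15} = \frac{76}{15} \left(- \frac{94}{9}\right) = - \frac{7144}{135}$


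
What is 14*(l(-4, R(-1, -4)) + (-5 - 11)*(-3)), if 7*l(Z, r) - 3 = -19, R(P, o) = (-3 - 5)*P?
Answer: 640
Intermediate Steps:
R(P, o) = -8*P
l(Z, r) = -16/7 (l(Z, r) = 3/7 + (⅐)*(-19) = 3/7 - 19/7 = -16/7)
14*(l(-4, R(-1, -4)) + (-5 - 11)*(-3)) = 14*(-16/7 + (-5 - 11)*(-3)) = 14*(-16/7 - 16*(-3)) = 14*(-16/7 + 48) = 14*(320/7) = 640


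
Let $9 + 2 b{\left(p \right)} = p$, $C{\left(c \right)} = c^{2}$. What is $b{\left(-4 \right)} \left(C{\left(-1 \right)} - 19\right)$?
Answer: $117$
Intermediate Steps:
$b{\left(p \right)} = - \frac{9}{2} + \frac{p}{2}$
$b{\left(-4 \right)} \left(C{\left(-1 \right)} - 19\right) = \left(- \frac{9}{2} + \frac{1}{2} \left(-4\right)\right) \left(\left(-1\right)^{2} - 19\right) = \left(- \frac{9}{2} - 2\right) \left(1 - 19\right) = \left(- \frac{13}{2}\right) \left(-18\right) = 117$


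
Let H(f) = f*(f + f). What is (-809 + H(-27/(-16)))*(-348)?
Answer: 8945601/32 ≈ 2.7955e+5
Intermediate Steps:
H(f) = 2*f² (H(f) = f*(2*f) = 2*f²)
(-809 + H(-27/(-16)))*(-348) = (-809 + 2*(-27/(-16))²)*(-348) = (-809 + 2*(-27*(-1/16))²)*(-348) = (-809 + 2*(27/16)²)*(-348) = (-809 + 2*(729/256))*(-348) = (-809 + 729/128)*(-348) = -102823/128*(-348) = 8945601/32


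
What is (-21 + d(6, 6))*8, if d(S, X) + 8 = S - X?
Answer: -232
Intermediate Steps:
d(S, X) = -8 + S - X (d(S, X) = -8 + (S - X) = -8 + S - X)
(-21 + d(6, 6))*8 = (-21 + (-8 + 6 - 1*6))*8 = (-21 + (-8 + 6 - 6))*8 = (-21 - 8)*8 = -29*8 = -232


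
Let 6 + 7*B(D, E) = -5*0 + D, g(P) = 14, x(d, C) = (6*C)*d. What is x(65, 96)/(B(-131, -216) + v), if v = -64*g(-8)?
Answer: -20160/493 ≈ -40.893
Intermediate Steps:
x(d, C) = 6*C*d
B(D, E) = -6/7 + D/7 (B(D, E) = -6/7 + (-5*0 + D)/7 = -6/7 + (0 + D)/7 = -6/7 + D/7)
v = -896 (v = -64*14 = -896)
x(65, 96)/(B(-131, -216) + v) = (6*96*65)/((-6/7 + (1/7)*(-131)) - 896) = 37440/((-6/7 - 131/7) - 896) = 37440/(-137/7 - 896) = 37440/(-6409/7) = 37440*(-7/6409) = -20160/493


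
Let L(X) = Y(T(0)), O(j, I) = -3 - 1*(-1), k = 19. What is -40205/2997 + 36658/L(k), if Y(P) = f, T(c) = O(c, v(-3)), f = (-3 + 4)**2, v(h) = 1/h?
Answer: 109823821/2997 ≈ 36645.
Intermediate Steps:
f = 1 (f = 1**2 = 1)
O(j, I) = -2 (O(j, I) = -3 + 1 = -2)
T(c) = -2
Y(P) = 1
L(X) = 1
-40205/2997 + 36658/L(k) = -40205/2997 + 36658/1 = -40205*1/2997 + 36658*1 = -40205/2997 + 36658 = 109823821/2997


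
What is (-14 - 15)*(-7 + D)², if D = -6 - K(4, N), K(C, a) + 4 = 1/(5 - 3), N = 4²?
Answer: -10469/4 ≈ -2617.3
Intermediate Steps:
N = 16
K(C, a) = -7/2 (K(C, a) = -4 + 1/(5 - 3) = -4 + 1/2 = -4 + ½ = -7/2)
D = -5/2 (D = -6 - 1*(-7/2) = -6 + 7/2 = -5/2 ≈ -2.5000)
(-14 - 15)*(-7 + D)² = (-14 - 15)*(-7 - 5/2)² = -29*(-19/2)² = -29*361/4 = -10469/4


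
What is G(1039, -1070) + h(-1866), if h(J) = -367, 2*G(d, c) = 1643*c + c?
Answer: -879907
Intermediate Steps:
G(d, c) = 822*c (G(d, c) = (1643*c + c)/2 = (1644*c)/2 = 822*c)
G(1039, -1070) + h(-1866) = 822*(-1070) - 367 = -879540 - 367 = -879907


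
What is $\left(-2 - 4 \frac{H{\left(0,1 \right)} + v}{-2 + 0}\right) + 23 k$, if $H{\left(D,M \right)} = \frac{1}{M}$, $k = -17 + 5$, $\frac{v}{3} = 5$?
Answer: $-246$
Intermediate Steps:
$v = 15$ ($v = 3 \cdot 5 = 15$)
$k = -12$
$\left(-2 - 4 \frac{H{\left(0,1 \right)} + v}{-2 + 0}\right) + 23 k = \left(-2 - 4 \frac{1^{-1} + 15}{-2 + 0}\right) + 23 \left(-12\right) = \left(-2 - 4 \frac{1 + 15}{-2}\right) - 276 = \left(-2 - 4 \cdot 16 \left(- \frac{1}{2}\right)\right) - 276 = \left(-2 - -32\right) - 276 = \left(-2 + 32\right) - 276 = 30 - 276 = -246$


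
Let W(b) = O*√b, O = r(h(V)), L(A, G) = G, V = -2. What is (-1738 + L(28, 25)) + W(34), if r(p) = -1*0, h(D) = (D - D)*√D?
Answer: -1713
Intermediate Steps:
h(D) = 0 (h(D) = 0*√D = 0)
r(p) = 0
O = 0
W(b) = 0 (W(b) = 0*√b = 0)
(-1738 + L(28, 25)) + W(34) = (-1738 + 25) + 0 = -1713 + 0 = -1713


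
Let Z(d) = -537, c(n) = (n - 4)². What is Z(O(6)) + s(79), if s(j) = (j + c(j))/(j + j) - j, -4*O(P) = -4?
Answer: -45812/79 ≈ -579.90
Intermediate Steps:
c(n) = (-4 + n)²
O(P) = 1 (O(P) = -¼*(-4) = 1)
s(j) = -j + (j + (-4 + j)²)/(2*j) (s(j) = (j + (-4 + j)²)/(j + j) - j = (j + (-4 + j)²)/((2*j)) - j = (j + (-4 + j)²)*(1/(2*j)) - j = (j + (-4 + j)²)/(2*j) - j = -j + (j + (-4 + j)²)/(2*j))
Z(O(6)) + s(79) = -537 + (-7/2 + 8/79 - ½*79) = -537 + (-7/2 + 8*(1/79) - 79/2) = -537 + (-7/2 + 8/79 - 79/2) = -537 - 3389/79 = -45812/79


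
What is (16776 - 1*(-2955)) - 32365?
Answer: -12634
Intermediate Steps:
(16776 - 1*(-2955)) - 32365 = (16776 + 2955) - 32365 = 19731 - 32365 = -12634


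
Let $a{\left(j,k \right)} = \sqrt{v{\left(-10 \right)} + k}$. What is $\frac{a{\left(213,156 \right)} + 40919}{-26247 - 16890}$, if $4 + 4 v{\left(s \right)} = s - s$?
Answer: $- \frac{40919}{43137} - \frac{\sqrt{155}}{43137} \approx -0.94887$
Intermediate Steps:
$v{\left(s \right)} = -1$ ($v{\left(s \right)} = -1 + \frac{s - s}{4} = -1 + \frac{1}{4} \cdot 0 = -1 + 0 = -1$)
$a{\left(j,k \right)} = \sqrt{-1 + k}$
$\frac{a{\left(213,156 \right)} + 40919}{-26247 - 16890} = \frac{\sqrt{-1 + 156} + 40919}{-26247 - 16890} = \frac{\sqrt{155} + 40919}{-43137} = \left(40919 + \sqrt{155}\right) \left(- \frac{1}{43137}\right) = - \frac{40919}{43137} - \frac{\sqrt{155}}{43137}$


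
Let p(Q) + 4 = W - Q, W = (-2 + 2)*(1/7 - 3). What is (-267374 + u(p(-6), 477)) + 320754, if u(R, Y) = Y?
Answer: 53857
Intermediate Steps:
W = 0 (W = 0*(⅐ - 3) = 0*(-20/7) = 0)
p(Q) = -4 - Q (p(Q) = -4 + (0 - Q) = -4 - Q)
(-267374 + u(p(-6), 477)) + 320754 = (-267374 + 477) + 320754 = -266897 + 320754 = 53857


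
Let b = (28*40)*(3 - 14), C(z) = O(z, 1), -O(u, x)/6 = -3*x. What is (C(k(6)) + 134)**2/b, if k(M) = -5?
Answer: -722/385 ≈ -1.8753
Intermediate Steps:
O(u, x) = 18*x (O(u, x) = -(-18)*x = 18*x)
C(z) = 18 (C(z) = 18*1 = 18)
b = -12320 (b = 1120*(-11) = -12320)
(C(k(6)) + 134)**2/b = (18 + 134)**2/(-12320) = 152**2*(-1/12320) = 23104*(-1/12320) = -722/385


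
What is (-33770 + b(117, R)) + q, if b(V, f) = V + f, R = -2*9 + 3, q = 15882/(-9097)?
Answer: -306293678/9097 ≈ -33670.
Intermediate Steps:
q = -15882/9097 (q = 15882*(-1/9097) = -15882/9097 ≈ -1.7458)
R = -15 (R = -18 + 3 = -15)
(-33770 + b(117, R)) + q = (-33770 + (117 - 15)) - 15882/9097 = (-33770 + 102) - 15882/9097 = -33668 - 15882/9097 = -306293678/9097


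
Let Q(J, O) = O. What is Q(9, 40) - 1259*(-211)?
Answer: 265689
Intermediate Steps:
Q(9, 40) - 1259*(-211) = 40 - 1259*(-211) = 40 + 265649 = 265689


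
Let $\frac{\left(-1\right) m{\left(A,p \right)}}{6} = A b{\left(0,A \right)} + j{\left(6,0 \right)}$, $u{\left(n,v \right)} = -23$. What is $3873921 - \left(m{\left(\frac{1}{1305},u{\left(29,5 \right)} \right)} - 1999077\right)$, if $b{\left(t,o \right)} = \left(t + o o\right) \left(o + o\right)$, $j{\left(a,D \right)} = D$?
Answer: $\frac{5677807248677441254}{966764716875} \approx 5.873 \cdot 10^{6}$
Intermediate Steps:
$b{\left(t,o \right)} = 2 o \left(t + o^{2}\right)$ ($b{\left(t,o \right)} = \left(t + o^{2}\right) 2 o = 2 o \left(t + o^{2}\right)$)
$m{\left(A,p \right)} = - 12 A^{4}$ ($m{\left(A,p \right)} = - 6 \left(A 2 A \left(0 + A^{2}\right) + 0\right) = - 6 \left(A 2 A A^{2} + 0\right) = - 6 \left(A 2 A^{3} + 0\right) = - 6 \left(2 A^{4} + 0\right) = - 6 \cdot 2 A^{4} = - 12 A^{4}$)
$3873921 - \left(m{\left(\frac{1}{1305},u{\left(29,5 \right)} \right)} - 1999077\right) = 3873921 - \left(- 12 \left(\frac{1}{1305}\right)^{4} - 1999077\right) = 3873921 - \left(- \frac{12}{2900294150625} - 1999077\right) = 3873921 - \left(\left(-12\right) \frac{1}{2900294150625} - 1999077\right) = 3873921 - \left(- \frac{4}{966764716875} - 1999077\right) = 3873921 - - \frac{1932637109916324379}{966764716875} = 3873921 + \frac{1932637109916324379}{966764716875} = \frac{5677807248677441254}{966764716875}$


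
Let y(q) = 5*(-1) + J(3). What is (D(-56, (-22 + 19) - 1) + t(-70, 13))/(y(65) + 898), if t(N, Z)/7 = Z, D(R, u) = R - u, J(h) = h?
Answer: 39/896 ≈ 0.043527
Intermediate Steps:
t(N, Z) = 7*Z
y(q) = -2 (y(q) = 5*(-1) + 3 = -5 + 3 = -2)
(D(-56, (-22 + 19) - 1) + t(-70, 13))/(y(65) + 898) = ((-56 - ((-22 + 19) - 1)) + 7*13)/(-2 + 898) = ((-56 - (-3 - 1)) + 91)/896 = ((-56 - 1*(-4)) + 91)*(1/896) = ((-56 + 4) + 91)*(1/896) = (-52 + 91)*(1/896) = 39*(1/896) = 39/896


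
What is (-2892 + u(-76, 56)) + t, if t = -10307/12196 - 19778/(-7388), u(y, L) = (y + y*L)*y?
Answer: 7351180022173/22526012 ≈ 3.2634e+5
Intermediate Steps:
u(y, L) = y*(y + L*y) (u(y, L) = (y + L*y)*y = y*(y + L*y))
t = 41266093/22526012 (t = -10307*1/12196 - 19778*(-1/7388) = -10307/12196 + 9889/3694 = 41266093/22526012 ≈ 1.8319)
(-2892 + u(-76, 56)) + t = (-2892 + (-76)²*(1 + 56)) + 41266093/22526012 = (-2892 + 5776*57) + 41266093/22526012 = (-2892 + 329232) + 41266093/22526012 = 326340 + 41266093/22526012 = 7351180022173/22526012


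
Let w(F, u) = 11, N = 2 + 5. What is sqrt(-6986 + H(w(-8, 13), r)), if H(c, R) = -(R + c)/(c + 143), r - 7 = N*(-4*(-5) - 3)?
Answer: I*sqrt(165701074)/154 ≈ 83.588*I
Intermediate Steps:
N = 7
r = 126 (r = 7 + 7*(-4*(-5) - 3) = 7 + 7*(20 - 3) = 7 + 7*17 = 7 + 119 = 126)
H(c, R) = -(R + c)/(143 + c)
sqrt(-6986 + H(w(-8, 13), r)) = sqrt(-6986 + (-1*126 - 1*11)/(143 + 11)) = sqrt(-6986 + (-126 - 11)/154) = sqrt(-6986 + (1/154)*(-137)) = sqrt(-6986 - 137/154) = sqrt(-1075981/154) = I*sqrt(165701074)/154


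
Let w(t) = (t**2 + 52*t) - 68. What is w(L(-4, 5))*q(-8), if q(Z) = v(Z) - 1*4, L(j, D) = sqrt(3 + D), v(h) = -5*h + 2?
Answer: -2280 + 3952*sqrt(2) ≈ 3309.0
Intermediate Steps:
v(h) = 2 - 5*h
w(t) = -68 + t**2 + 52*t
q(Z) = -2 - 5*Z (q(Z) = (2 - 5*Z) - 1*4 = (2 - 5*Z) - 4 = -2 - 5*Z)
w(L(-4, 5))*q(-8) = (-68 + (sqrt(3 + 5))**2 + 52*sqrt(3 + 5))*(-2 - 5*(-8)) = (-68 + (sqrt(8))**2 + 52*sqrt(8))*(-2 + 40) = (-68 + (2*sqrt(2))**2 + 52*(2*sqrt(2)))*38 = (-68 + 8 + 104*sqrt(2))*38 = (-60 + 104*sqrt(2))*38 = -2280 + 3952*sqrt(2)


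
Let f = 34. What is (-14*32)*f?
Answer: -15232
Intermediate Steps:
(-14*32)*f = -14*32*34 = -448*34 = -15232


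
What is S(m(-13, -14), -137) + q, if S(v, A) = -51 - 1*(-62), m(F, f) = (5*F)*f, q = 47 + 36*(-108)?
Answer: -3830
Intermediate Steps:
q = -3841 (q = 47 - 3888 = -3841)
m(F, f) = 5*F*f
S(v, A) = 11 (S(v, A) = -51 + 62 = 11)
S(m(-13, -14), -137) + q = 11 - 3841 = -3830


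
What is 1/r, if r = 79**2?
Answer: 1/6241 ≈ 0.00016023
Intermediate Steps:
r = 6241
1/r = 1/6241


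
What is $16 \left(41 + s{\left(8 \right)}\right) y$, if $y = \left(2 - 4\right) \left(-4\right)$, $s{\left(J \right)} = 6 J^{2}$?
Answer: $54400$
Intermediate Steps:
$y = 8$ ($y = \left(-2\right) \left(-4\right) = 8$)
$16 \left(41 + s{\left(8 \right)}\right) y = 16 \left(41 + 6 \cdot 8^{2}\right) 8 = 16 \left(41 + 6 \cdot 64\right) 8 = 16 \left(41 + 384\right) 8 = 16 \cdot 425 \cdot 8 = 6800 \cdot 8 = 54400$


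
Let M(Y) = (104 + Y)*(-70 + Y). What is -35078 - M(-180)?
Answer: -54078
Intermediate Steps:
M(Y) = (-70 + Y)*(104 + Y)
-35078 - M(-180) = -35078 - (-7280 + (-180)² + 34*(-180)) = -35078 - (-7280 + 32400 - 6120) = -35078 - 1*19000 = -35078 - 19000 = -54078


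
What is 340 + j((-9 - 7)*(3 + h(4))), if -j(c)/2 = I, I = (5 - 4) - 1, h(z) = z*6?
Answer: 340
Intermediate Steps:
h(z) = 6*z
I = 0 (I = 1 - 1 = 0)
j(c) = 0 (j(c) = -2*0 = 0)
340 + j((-9 - 7)*(3 + h(4))) = 340 + 0 = 340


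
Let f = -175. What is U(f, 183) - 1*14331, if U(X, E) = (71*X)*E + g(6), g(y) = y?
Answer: -2288100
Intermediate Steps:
U(X, E) = 6 + 71*E*X (U(X, E) = (71*X)*E + 6 = 71*E*X + 6 = 6 + 71*E*X)
U(f, 183) - 1*14331 = (6 + 71*183*(-175)) - 1*14331 = (6 - 2273775) - 14331 = -2273769 - 14331 = -2288100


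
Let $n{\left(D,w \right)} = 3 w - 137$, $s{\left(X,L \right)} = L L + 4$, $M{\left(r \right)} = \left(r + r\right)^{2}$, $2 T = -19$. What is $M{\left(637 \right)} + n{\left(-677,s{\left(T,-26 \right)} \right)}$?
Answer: $1624979$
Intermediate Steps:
$T = - \frac{19}{2}$ ($T = \frac{1}{2} \left(-19\right) = - \frac{19}{2} \approx -9.5$)
$M{\left(r \right)} = 4 r^{2}$ ($M{\left(r \right)} = \left(2 r\right)^{2} = 4 r^{2}$)
$s{\left(X,L \right)} = 4 + L^{2}$ ($s{\left(X,L \right)} = L^{2} + 4 = 4 + L^{2}$)
$n{\left(D,w \right)} = -137 + 3 w$
$M{\left(637 \right)} + n{\left(-677,s{\left(T,-26 \right)} \right)} = 4 \cdot 637^{2} - \left(137 - 3 \left(4 + \left(-26\right)^{2}\right)\right) = 4 \cdot 405769 - \left(137 - 3 \left(4 + 676\right)\right) = 1623076 + \left(-137 + 3 \cdot 680\right) = 1623076 + \left(-137 + 2040\right) = 1623076 + 1903 = 1624979$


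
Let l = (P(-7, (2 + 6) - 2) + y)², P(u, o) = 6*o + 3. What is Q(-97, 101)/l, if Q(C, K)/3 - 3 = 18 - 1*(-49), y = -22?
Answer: 210/289 ≈ 0.72664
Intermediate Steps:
Q(C, K) = 210 (Q(C, K) = 9 + 3*(18 - 1*(-49)) = 9 + 3*(18 + 49) = 9 + 3*67 = 9 + 201 = 210)
P(u, o) = 3 + 6*o
l = 289 (l = ((3 + 6*((2 + 6) - 2)) - 22)² = ((3 + 6*(8 - 2)) - 22)² = ((3 + 6*6) - 22)² = ((3 + 36) - 22)² = (39 - 22)² = 17² = 289)
Q(-97, 101)/l = 210/289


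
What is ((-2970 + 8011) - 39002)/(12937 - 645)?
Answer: -33961/12292 ≈ -2.7629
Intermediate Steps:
((-2970 + 8011) - 39002)/(12937 - 645) = (5041 - 39002)/12292 = -33961*1/12292 = -33961/12292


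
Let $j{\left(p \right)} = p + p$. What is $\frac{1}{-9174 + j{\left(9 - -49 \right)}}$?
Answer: $- \frac{1}{9058} \approx -0.0001104$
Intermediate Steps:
$j{\left(p \right)} = 2 p$
$\frac{1}{-9174 + j{\left(9 - -49 \right)}} = \frac{1}{-9174 + 2 \left(9 - -49\right)} = \frac{1}{-9174 + 2 \left(9 + 49\right)} = \frac{1}{-9174 + 2 \cdot 58} = \frac{1}{-9174 + 116} = \frac{1}{-9058} = - \frac{1}{9058}$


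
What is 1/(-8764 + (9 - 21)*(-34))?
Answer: -1/8356 ≈ -0.00011967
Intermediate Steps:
1/(-8764 + (9 - 21)*(-34)) = 1/(-8764 - 12*(-34)) = 1/(-8764 + 408) = 1/(-8356) = -1/8356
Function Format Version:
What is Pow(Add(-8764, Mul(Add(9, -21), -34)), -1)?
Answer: Rational(-1, 8356) ≈ -0.00011967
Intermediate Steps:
Pow(Add(-8764, Mul(Add(9, -21), -34)), -1) = Pow(Add(-8764, Mul(-12, -34)), -1) = Pow(Add(-8764, 408), -1) = Pow(-8356, -1) = Rational(-1, 8356)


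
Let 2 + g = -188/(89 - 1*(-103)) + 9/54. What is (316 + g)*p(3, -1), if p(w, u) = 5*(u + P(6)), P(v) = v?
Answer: 125275/16 ≈ 7829.7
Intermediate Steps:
p(w, u) = 30 + 5*u (p(w, u) = 5*(u + 6) = 5*(6 + u) = 30 + 5*u)
g = -45/16 (g = -2 + (-188/(89 - 1*(-103)) + 9/54) = -2 + (-188/(89 + 103) + 9*(1/54)) = -2 + (-188/192 + ⅙) = -2 + (-188*1/192 + ⅙) = -2 + (-47/48 + ⅙) = -2 - 13/16 = -45/16 ≈ -2.8125)
(316 + g)*p(3, -1) = (316 - 45/16)*(30 + 5*(-1)) = 5011*(30 - 5)/16 = (5011/16)*25 = 125275/16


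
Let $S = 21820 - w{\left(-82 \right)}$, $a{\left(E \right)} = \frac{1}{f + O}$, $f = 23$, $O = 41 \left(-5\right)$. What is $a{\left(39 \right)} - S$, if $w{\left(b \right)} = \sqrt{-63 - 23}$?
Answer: $- \frac{3971241}{182} + i \sqrt{86} \approx -21820.0 + 9.2736 i$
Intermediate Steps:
$O = -205$
$w{\left(b \right)} = i \sqrt{86}$ ($w{\left(b \right)} = \sqrt{-86} = i \sqrt{86}$)
$a{\left(E \right)} = - \frac{1}{182}$ ($a{\left(E \right)} = \frac{1}{23 - 205} = \frac{1}{-182} = - \frac{1}{182}$)
$S = 21820 - i \sqrt{86} \approx 21820.0 - 9.2736 i$
$a{\left(39 \right)} - S = - \frac{1}{182} - \left(21820 - i \sqrt{86}\right) = - \frac{3971241}{182} + i \sqrt{86}$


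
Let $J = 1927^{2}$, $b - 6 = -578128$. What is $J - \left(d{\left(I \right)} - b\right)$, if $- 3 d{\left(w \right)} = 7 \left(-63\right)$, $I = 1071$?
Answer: $3135060$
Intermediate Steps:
$d{\left(w \right)} = 147$ ($d{\left(w \right)} = - \frac{7 \left(-63\right)}{3} = \left(- \frac{1}{3}\right) \left(-441\right) = 147$)
$b = -578122$ ($b = 6 - 578128 = -578122$)
$J = 3713329$
$J - \left(d{\left(I \right)} - b\right) = 3713329 - \left(147 - -578122\right) = 3713329 - \left(147 + 578122\right) = 3713329 - 578269 = 3135060$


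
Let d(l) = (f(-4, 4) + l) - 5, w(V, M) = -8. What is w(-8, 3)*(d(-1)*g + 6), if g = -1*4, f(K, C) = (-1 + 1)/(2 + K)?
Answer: -240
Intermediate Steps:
f(K, C) = 0 (f(K, C) = 0/(2 + K) = 0)
g = -4
d(l) = -5 + l (d(l) = (0 + l) - 5 = l - 5 = -5 + l)
w(-8, 3)*(d(-1)*g + 6) = -8*((-5 - 1)*(-4) + 6) = -8*(-6*(-4) + 6) = -8*(24 + 6) = -8*30 = -240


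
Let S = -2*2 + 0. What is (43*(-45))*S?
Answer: 7740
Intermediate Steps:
S = -4 (S = -4 + 0 = -4)
(43*(-45))*S = (43*(-45))*(-4) = -1935*(-4) = 7740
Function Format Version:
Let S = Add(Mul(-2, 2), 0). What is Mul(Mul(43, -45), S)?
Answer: 7740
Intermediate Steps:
S = -4 (S = Add(-4, 0) = -4)
Mul(Mul(43, -45), S) = Mul(Mul(43, -45), -4) = Mul(-1935, -4) = 7740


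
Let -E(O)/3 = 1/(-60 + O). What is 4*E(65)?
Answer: -12/5 ≈ -2.4000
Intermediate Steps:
E(O) = -3/(-60 + O)
4*E(65) = 4*(-3/(-60 + 65)) = 4*(-3/5) = -12/5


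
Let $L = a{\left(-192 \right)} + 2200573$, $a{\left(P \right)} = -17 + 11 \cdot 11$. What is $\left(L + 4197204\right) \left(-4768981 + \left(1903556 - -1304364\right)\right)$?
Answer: $-9987482511741$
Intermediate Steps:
$a{\left(P \right)} = 104$ ($a{\left(P \right)} = -17 + 121 = 104$)
$L = 2200677$ ($L = 104 + 2200573 = 2200677$)
$\left(L + 4197204\right) \left(-4768981 + \left(1903556 - -1304364\right)\right) = \left(2200677 + 4197204\right) \left(-4768981 + \left(1903556 - -1304364\right)\right) = 6397881 \left(-4768981 + \left(1903556 + 1304364\right)\right) = 6397881 \left(-4768981 + 3207920\right) = 6397881 \left(-1561061\right) = -9987482511741$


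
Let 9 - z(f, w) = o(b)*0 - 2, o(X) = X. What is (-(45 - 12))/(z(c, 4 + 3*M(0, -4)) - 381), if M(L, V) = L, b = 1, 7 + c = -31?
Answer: 33/370 ≈ 0.089189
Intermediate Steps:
c = -38 (c = -7 - 31 = -38)
z(f, w) = 11 (z(f, w) = 9 - (1*0 - 2) = 9 - (0 - 2) = 9 - 1*(-2) = 9 + 2 = 11)
(-(45 - 12))/(z(c, 4 + 3*M(0, -4)) - 381) = (-(45 - 12))/(11 - 381) = -1*33/(-370) = -33*(-1/370) = 33/370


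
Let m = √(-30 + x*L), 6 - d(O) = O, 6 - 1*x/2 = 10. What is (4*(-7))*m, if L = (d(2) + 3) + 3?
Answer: -28*I*√110 ≈ -293.67*I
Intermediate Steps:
x = -8 (x = 12 - 2*10 = 12 - 20 = -8)
d(O) = 6 - O
L = 10 (L = ((6 - 1*2) + 3) + 3 = ((6 - 2) + 3) + 3 = (4 + 3) + 3 = 7 + 3 = 10)
m = I*√110 (m = √(-30 - 8*10) = √(-30 - 80) = √(-110) = I*√110 ≈ 10.488*I)
(4*(-7))*m = (4*(-7))*(I*√110) = -28*I*√110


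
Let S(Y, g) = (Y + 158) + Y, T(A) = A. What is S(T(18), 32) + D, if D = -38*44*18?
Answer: -29902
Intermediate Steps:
D = -30096 (D = -1672*18 = -30096)
S(Y, g) = 158 + 2*Y (S(Y, g) = (158 + Y) + Y = 158 + 2*Y)
S(T(18), 32) + D = (158 + 2*18) - 30096 = (158 + 36) - 30096 = 194 - 30096 = -29902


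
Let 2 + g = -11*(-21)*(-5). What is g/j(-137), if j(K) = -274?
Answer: 1157/274 ≈ 4.2226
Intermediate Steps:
g = -1157 (g = -2 - 11*(-21)*(-5) = -2 + 231*(-5) = -2 - 1155 = -1157)
g/j(-137) = -1157/(-274) = -1157*(-1/274) = 1157/274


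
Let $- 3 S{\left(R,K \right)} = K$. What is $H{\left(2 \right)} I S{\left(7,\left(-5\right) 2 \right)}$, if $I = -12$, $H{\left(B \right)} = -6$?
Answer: $240$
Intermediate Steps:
$S{\left(R,K \right)} = - \frac{K}{3}$
$H{\left(2 \right)} I S{\left(7,\left(-5\right) 2 \right)} = \left(-6\right) \left(-12\right) \left(- \frac{\left(-5\right) 2}{3}\right) = 72 \left(\left(- \frac{1}{3}\right) \left(-10\right)\right) = 72 \cdot \frac{10}{3} = 240$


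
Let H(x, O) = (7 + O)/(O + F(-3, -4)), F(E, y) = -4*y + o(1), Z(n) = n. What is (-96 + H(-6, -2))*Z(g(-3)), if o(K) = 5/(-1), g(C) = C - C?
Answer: 0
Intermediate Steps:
g(C) = 0
o(K) = -5 (o(K) = 5*(-1) = -5)
F(E, y) = -5 - 4*y (F(E, y) = -4*y - 5 = -5 - 4*y)
H(x, O) = (7 + O)/(11 + O) (H(x, O) = (7 + O)/(O + (-5 - 4*(-4))) = (7 + O)/(O + (-5 + 16)) = (7 + O)/(O + 11) = (7 + O)/(11 + O))
(-96 + H(-6, -2))*Z(g(-3)) = (-96 + (7 - 2)/(11 - 2))*0 = (-96 + 5/9)*0 = -859/9*0 = 0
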